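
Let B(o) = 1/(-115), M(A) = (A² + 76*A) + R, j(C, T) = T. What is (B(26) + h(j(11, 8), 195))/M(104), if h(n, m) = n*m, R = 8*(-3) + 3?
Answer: 179399/2150385 ≈ 0.083426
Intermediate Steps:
R = -21 (R = -24 + 3 = -21)
h(n, m) = m*n
M(A) = -21 + A² + 76*A (M(A) = (A² + 76*A) - 21 = -21 + A² + 76*A)
B(o) = -1/115
(B(26) + h(j(11, 8), 195))/M(104) = (-1/115 + 195*8)/(-21 + 104² + 76*104) = (-1/115 + 1560)/(-21 + 10816 + 7904) = (179399/115)/18699 = (179399/115)*(1/18699) = 179399/2150385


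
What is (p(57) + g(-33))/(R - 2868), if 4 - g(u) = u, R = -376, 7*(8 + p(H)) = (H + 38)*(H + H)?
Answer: -11033/22708 ≈ -0.48586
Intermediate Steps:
p(H) = -8 + 2*H*(38 + H)/7 (p(H) = -8 + ((H + 38)*(H + H))/7 = -8 + ((38 + H)*(2*H))/7 = -8 + (2*H*(38 + H))/7 = -8 + 2*H*(38 + H)/7)
g(u) = 4 - u
(p(57) + g(-33))/(R - 2868) = ((-8 + (2/7)*57² + (76/7)*57) + (4 - 1*(-33)))/(-376 - 2868) = ((-8 + (2/7)*3249 + 4332/7) + (4 + 33))/(-3244) = ((-8 + 6498/7 + 4332/7) + 37)*(-1/3244) = (10774/7 + 37)*(-1/3244) = (11033/7)*(-1/3244) = -11033/22708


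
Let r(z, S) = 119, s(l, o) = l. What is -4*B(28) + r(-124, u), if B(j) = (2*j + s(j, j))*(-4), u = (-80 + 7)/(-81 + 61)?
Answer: 1463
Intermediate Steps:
u = 73/20 (u = -73/(-20) = -73*(-1/20) = 73/20 ≈ 3.6500)
B(j) = -12*j (B(j) = (2*j + j)*(-4) = (3*j)*(-4) = -12*j)
-4*B(28) + r(-124, u) = -(-48)*28 + 119 = -4*(-336) + 119 = 1344 + 119 = 1463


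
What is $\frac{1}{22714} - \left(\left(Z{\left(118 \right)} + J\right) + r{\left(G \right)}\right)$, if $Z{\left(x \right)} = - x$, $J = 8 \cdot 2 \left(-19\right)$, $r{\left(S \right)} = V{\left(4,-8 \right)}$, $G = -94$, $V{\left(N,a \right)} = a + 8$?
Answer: $\frac{9585309}{22714} \approx 422.0$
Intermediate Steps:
$V{\left(N,a \right)} = 8 + a$
$r{\left(S \right)} = 0$ ($r{\left(S \right)} = 8 - 8 = 0$)
$J = -304$ ($J = 16 \left(-19\right) = -304$)
$\frac{1}{22714} - \left(\left(Z{\left(118 \right)} + J\right) + r{\left(G \right)}\right) = \frac{1}{22714} - \left(\left(\left(-1\right) 118 - 304\right) + 0\right) = \frac{1}{22714} - \left(\left(-118 - 304\right) + 0\right) = \frac{1}{22714} - \left(-422 + 0\right) = \frac{1}{22714} - -422 = \frac{1}{22714} + 422 = \frac{9585309}{22714}$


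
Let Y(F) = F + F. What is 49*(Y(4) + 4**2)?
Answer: 1176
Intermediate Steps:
Y(F) = 2*F
49*(Y(4) + 4**2) = 49*(2*4 + 4**2) = 49*(8 + 16) = 49*24 = 1176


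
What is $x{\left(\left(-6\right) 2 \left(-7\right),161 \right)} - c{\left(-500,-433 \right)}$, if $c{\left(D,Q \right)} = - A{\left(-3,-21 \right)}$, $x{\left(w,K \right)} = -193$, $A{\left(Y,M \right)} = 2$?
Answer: $-191$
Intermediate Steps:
$c{\left(D,Q \right)} = -2$ ($c{\left(D,Q \right)} = \left(-1\right) 2 = -2$)
$x{\left(\left(-6\right) 2 \left(-7\right),161 \right)} - c{\left(-500,-433 \right)} = -193 - -2 = -193 + 2 = -191$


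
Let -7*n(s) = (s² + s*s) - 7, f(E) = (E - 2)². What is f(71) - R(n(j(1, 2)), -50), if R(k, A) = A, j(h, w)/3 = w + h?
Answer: 4811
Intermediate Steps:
j(h, w) = 3*h + 3*w (j(h, w) = 3*(w + h) = 3*(h + w) = 3*h + 3*w)
f(E) = (-2 + E)²
n(s) = 1 - 2*s²/7 (n(s) = -((s² + s*s) - 7)/7 = -((s² + s²) - 7)/7 = -(2*s² - 7)/7 = -(-7 + 2*s²)/7 = 1 - 2*s²/7)
f(71) - R(n(j(1, 2)), -50) = (-2 + 71)² - 1*(-50) = 69² + 50 = 4761 + 50 = 4811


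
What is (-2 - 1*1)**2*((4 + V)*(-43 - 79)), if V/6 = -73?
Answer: 476532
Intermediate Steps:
V = -438 (V = 6*(-73) = -438)
(-2 - 1*1)**2*((4 + V)*(-43 - 79)) = (-2 - 1*1)**2*((4 - 438)*(-43 - 79)) = (-2 - 1)**2*(-434*(-122)) = (-3)**2*52948 = 9*52948 = 476532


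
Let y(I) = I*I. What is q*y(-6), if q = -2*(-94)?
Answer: 6768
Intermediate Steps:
y(I) = I**2
q = 188
q*y(-6) = 188*(-6)**2 = 188*36 = 6768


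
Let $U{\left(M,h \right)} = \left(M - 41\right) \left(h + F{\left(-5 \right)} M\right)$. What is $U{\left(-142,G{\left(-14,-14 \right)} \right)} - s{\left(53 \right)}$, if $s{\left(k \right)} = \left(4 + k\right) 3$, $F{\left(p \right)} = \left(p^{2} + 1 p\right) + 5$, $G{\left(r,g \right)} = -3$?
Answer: $650028$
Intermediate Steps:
$F{\left(p \right)} = 5 + p + p^{2}$ ($F{\left(p \right)} = \left(p^{2} + p\right) + 5 = \left(p + p^{2}\right) + 5 = 5 + p + p^{2}$)
$s{\left(k \right)} = 12 + 3 k$
$U{\left(M,h \right)} = \left(-41 + M\right) \left(h + 25 M\right)$ ($U{\left(M,h \right)} = \left(M - 41\right) \left(h + \left(5 - 5 + \left(-5\right)^{2}\right) M\right) = \left(-41 + M\right) \left(h + \left(5 - 5 + 25\right) M\right) = \left(-41 + M\right) \left(h + 25 M\right)$)
$U{\left(-142,G{\left(-14,-14 \right)} \right)} - s{\left(53 \right)} = \left(\left(-1025\right) \left(-142\right) - -123 + 25 \left(-142\right)^{2} - -426\right) - \left(12 + 3 \cdot 53\right) = \left(145550 + 123 + 25 \cdot 20164 + 426\right) - \left(12 + 159\right) = \left(145550 + 123 + 504100 + 426\right) - 171 = 650199 - 171 = 650028$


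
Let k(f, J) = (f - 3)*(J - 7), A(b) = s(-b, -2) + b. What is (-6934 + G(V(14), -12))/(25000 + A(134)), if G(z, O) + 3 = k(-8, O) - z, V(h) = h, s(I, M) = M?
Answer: -3371/12566 ≈ -0.26826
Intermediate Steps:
A(b) = -2 + b
k(f, J) = (-7 + J)*(-3 + f) (k(f, J) = (-3 + f)*(-7 + J) = (-7 + J)*(-3 + f))
G(z, O) = 74 - z - 11*O (G(z, O) = -3 + ((21 - 7*(-8) - 3*O + O*(-8)) - z) = -3 + ((21 + 56 - 3*O - 8*O) - z) = -3 + ((77 - 11*O) - z) = -3 + (77 - z - 11*O) = 74 - z - 11*O)
(-6934 + G(V(14), -12))/(25000 + A(134)) = (-6934 + (74 - 1*14 - 11*(-12)))/(25000 + (-2 + 134)) = (-6934 + (74 - 14 + 132))/(25000 + 132) = (-6934 + 192)/25132 = -6742*1/25132 = -3371/12566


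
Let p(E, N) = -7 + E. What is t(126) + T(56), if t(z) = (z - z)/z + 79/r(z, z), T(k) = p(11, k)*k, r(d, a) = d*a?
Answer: 3556303/15876 ≈ 224.00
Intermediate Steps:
r(d, a) = a*d
T(k) = 4*k (T(k) = (-7 + 11)*k = 4*k)
t(z) = 79/z**2 (t(z) = (z - z)/z + 79/((z*z)) = 0/z + 79/(z**2) = 0 + 79/z**2 = 79/z**2)
t(126) + T(56) = 79/126**2 + 4*56 = 79*(1/15876) + 224 = 79/15876 + 224 = 3556303/15876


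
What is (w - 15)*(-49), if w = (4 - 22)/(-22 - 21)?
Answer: 30723/43 ≈ 714.49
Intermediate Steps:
w = 18/43 (w = -18/(-43) = -18*(-1/43) = 18/43 ≈ 0.41860)
(w - 15)*(-49) = (18/43 - 15)*(-49) = -627/43*(-49) = 30723/43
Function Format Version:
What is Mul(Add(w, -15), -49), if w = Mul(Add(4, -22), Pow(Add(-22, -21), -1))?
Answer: Rational(30723, 43) ≈ 714.49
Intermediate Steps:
w = Rational(18, 43) (w = Mul(-18, Pow(-43, -1)) = Mul(-18, Rational(-1, 43)) = Rational(18, 43) ≈ 0.41860)
Mul(Add(w, -15), -49) = Mul(Add(Rational(18, 43), -15), -49) = Mul(Rational(-627, 43), -49) = Rational(30723, 43)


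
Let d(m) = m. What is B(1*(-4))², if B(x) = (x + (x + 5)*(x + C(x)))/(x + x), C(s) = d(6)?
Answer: 1/16 ≈ 0.062500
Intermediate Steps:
C(s) = 6
B(x) = (x + (5 + x)*(6 + x))/(2*x) (B(x) = (x + (x + 5)*(x + 6))/(x + x) = (x + (5 + x)*(6 + x))/((2*x)) = (x + (5 + x)*(6 + x))*(1/(2*x)) = (x + (5 + x)*(6 + x))/(2*x))
B(1*(-4))² = (6 + (1*(-4))/2 + 15/((1*(-4))))² = (6 + (½)*(-4) + 15/(-4))² = (6 - 2 + 15*(-¼))² = (6 - 2 - 15/4)² = (¼)² = 1/16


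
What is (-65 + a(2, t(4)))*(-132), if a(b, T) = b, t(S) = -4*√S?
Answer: 8316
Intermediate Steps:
(-65 + a(2, t(4)))*(-132) = (-65 + 2)*(-132) = -63*(-132) = 8316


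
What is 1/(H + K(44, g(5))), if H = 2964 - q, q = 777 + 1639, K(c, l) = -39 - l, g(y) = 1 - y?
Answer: 1/513 ≈ 0.0019493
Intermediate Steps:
q = 2416
H = 548 (H = 2964 - 1*2416 = 2964 - 2416 = 548)
1/(H + K(44, g(5))) = 1/(548 + (-39 - (1 - 1*5))) = 1/(548 + (-39 - (1 - 5))) = 1/(548 + (-39 - 1*(-4))) = 1/(548 + (-39 + 4)) = 1/(548 - 35) = 1/513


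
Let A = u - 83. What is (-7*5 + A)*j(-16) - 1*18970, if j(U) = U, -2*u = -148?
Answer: -18266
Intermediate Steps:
u = 74 (u = -½*(-148) = 74)
A = -9 (A = 74 - 83 = -9)
(-7*5 + A)*j(-16) - 1*18970 = (-7*5 - 9)*(-16) - 1*18970 = (-35 - 9)*(-16) - 18970 = -44*(-16) - 18970 = 704 - 18970 = -18266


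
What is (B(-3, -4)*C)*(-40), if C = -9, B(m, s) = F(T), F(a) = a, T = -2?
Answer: -720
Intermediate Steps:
B(m, s) = -2
(B(-3, -4)*C)*(-40) = -2*(-9)*(-40) = 18*(-40) = -720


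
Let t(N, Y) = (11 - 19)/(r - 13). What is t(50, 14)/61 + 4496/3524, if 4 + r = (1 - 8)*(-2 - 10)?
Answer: 4586740/3600647 ≈ 1.2739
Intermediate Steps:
r = 80 (r = -4 + (1 - 8)*(-2 - 10) = -4 - 7*(-12) = -4 + 84 = 80)
t(N, Y) = -8/67 (t(N, Y) = (11 - 19)/(80 - 13) = -8/67)
t(50, 14)/61 + 4496/3524 = -8/67/61 + 4496/3524 = -8/67*1/61 + 4496*(1/3524) = -8/4087 + 1124/881 = 4586740/3600647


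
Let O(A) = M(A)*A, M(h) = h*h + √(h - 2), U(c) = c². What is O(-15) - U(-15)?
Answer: -3600 - 15*I*√17 ≈ -3600.0 - 61.847*I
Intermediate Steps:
M(h) = h² + √(-2 + h)
O(A) = A*(A² + √(-2 + A)) (O(A) = (A² + √(-2 + A))*A = A*(A² + √(-2 + A)))
O(-15) - U(-15) = -15*((-15)² + √(-2 - 15)) - 1*(-15)² = -15*(225 + √(-17)) - 1*225 = -15*(225 + I*√17) - 225 = (-3375 - 15*I*√17) - 225 = -3600 - 15*I*√17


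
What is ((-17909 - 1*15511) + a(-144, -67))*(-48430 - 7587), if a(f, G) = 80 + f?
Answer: 1875673228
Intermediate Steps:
((-17909 - 1*15511) + a(-144, -67))*(-48430 - 7587) = ((-17909 - 1*15511) + (80 - 144))*(-48430 - 7587) = ((-17909 - 15511) - 64)*(-56017) = (-33420 - 64)*(-56017) = -33484*(-56017) = 1875673228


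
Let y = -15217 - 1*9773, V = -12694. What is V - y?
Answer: 12296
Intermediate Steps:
y = -24990 (y = -15217 - 9773 = -24990)
V - y = -12694 - 1*(-24990) = -12694 + 24990 = 12296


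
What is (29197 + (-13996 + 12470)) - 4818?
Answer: 22853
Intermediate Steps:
(29197 + (-13996 + 12470)) - 4818 = (29197 - 1526) - 4818 = 27671 - 4818 = 22853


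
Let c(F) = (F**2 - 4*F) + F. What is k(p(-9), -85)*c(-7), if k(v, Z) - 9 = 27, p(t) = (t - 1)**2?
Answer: 2520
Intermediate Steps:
p(t) = (-1 + t)**2
k(v, Z) = 36 (k(v, Z) = 9 + 27 = 36)
c(F) = F**2 - 3*F
k(p(-9), -85)*c(-7) = 36*(-7*(-3 - 7)) = 36*(-7*(-10)) = 36*70 = 2520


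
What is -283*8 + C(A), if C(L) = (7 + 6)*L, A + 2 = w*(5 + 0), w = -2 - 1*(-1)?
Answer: -2355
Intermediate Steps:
w = -1 (w = -2 + 1 = -1)
A = -7 (A = -2 - (5 + 0) = -2 - 1*5 = -2 - 5 = -7)
C(L) = 13*L
-283*8 + C(A) = -283*8 + 13*(-7) = -2264 - 91 = -2355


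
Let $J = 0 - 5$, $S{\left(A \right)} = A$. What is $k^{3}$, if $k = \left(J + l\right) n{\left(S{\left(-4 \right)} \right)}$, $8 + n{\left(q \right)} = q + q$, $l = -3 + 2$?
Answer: $884736$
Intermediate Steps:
$l = -1$
$J = -5$
$n{\left(q \right)} = -8 + 2 q$ ($n{\left(q \right)} = -8 + \left(q + q\right) = -8 + 2 q$)
$k = 96$ ($k = \left(-5 - 1\right) \left(-8 + 2 \left(-4\right)\right) = - 6 \left(-8 - 8\right) = \left(-6\right) \left(-16\right) = 96$)
$k^{3} = 96^{3} = 884736$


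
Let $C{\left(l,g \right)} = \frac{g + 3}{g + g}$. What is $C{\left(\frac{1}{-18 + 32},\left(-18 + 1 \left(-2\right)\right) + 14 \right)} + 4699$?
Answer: $\frac{18797}{4} \approx 4699.3$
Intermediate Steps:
$C{\left(l,g \right)} = \frac{3 + g}{2 g}$
$C{\left(\frac{1}{-18 + 32},\left(-18 + 1 \left(-2\right)\right) + 14 \right)} + 4699 = \frac{3 + \left(\left(-18 + 1 \left(-2\right)\right) + 14\right)}{2 \left(\left(-18 + 1 \left(-2\right)\right) + 14\right)} + 4699 = \frac{3 + \left(\left(-18 - 2\right) + 14\right)}{2 \left(\left(-18 - 2\right) + 14\right)} + 4699 = \frac{3 + \left(-20 + 14\right)}{2 \left(-20 + 14\right)} + 4699 = \frac{3 - 6}{2 \left(-6\right)} + 4699 = \frac{1}{2} \left(- \frac{1}{6}\right) \left(-3\right) + 4699 = \frac{1}{4} + 4699 = \frac{18797}{4}$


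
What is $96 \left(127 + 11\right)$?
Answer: $13248$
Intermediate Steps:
$96 \left(127 + 11\right) = 96 \cdot 138 = 13248$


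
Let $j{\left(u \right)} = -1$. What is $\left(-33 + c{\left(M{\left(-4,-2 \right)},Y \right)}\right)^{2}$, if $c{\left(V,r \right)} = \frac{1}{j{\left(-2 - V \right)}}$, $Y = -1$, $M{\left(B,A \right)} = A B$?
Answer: $1156$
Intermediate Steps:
$c{\left(V,r \right)} = -1$ ($c{\left(V,r \right)} = \frac{1}{-1} = -1$)
$\left(-33 + c{\left(M{\left(-4,-2 \right)},Y \right)}\right)^{2} = \left(-33 - 1\right)^{2} = \left(-34\right)^{2} = 1156$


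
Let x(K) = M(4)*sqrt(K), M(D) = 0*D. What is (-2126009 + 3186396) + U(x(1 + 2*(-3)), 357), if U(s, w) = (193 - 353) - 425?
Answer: 1059802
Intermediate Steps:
M(D) = 0
x(K) = 0 (x(K) = 0*sqrt(K) = 0)
U(s, w) = -585 (U(s, w) = -160 - 425 = -585)
(-2126009 + 3186396) + U(x(1 + 2*(-3)), 357) = (-2126009 + 3186396) - 585 = 1060387 - 585 = 1059802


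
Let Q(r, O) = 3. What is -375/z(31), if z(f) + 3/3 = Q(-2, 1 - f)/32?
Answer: 12000/29 ≈ 413.79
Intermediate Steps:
z(f) = -29/32 (z(f) = -1 + 3/32 = -29/32)
-375/z(31) = -375/(-29/32) = -375*(-32/29) = 12000/29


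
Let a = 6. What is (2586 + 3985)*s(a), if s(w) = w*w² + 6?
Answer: 1458762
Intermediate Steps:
s(w) = 6 + w³ (s(w) = w³ + 6 = 6 + w³)
(2586 + 3985)*s(a) = (2586 + 3985)*(6 + 6³) = 6571*(6 + 216) = 6571*222 = 1458762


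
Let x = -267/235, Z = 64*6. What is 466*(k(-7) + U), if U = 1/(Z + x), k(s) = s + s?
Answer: -586874342/89973 ≈ -6522.8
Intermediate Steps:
Z = 384
x = -267/235 (x = -267*1/235 = -267/235 ≈ -1.1362)
k(s) = 2*s
U = 235/89973 (U = 1/(384 - 267/235) = 1/(89973/235) = 235/89973 ≈ 0.0026119)
466*(k(-7) + U) = 466*(2*(-7) + 235/89973) = 466*(-14 + 235/89973) = 466*(-1259387/89973) = -586874342/89973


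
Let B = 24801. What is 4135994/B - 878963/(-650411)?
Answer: 2711895154897/16130843211 ≈ 168.12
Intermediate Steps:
4135994/B - 878963/(-650411) = 4135994/24801 - 878963/(-650411) = 4135994*(1/24801) - 878963*(-1/650411) = 4135994/24801 + 878963/650411 = 2711895154897/16130843211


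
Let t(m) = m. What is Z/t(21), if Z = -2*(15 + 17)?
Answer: -64/21 ≈ -3.0476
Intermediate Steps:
Z = -64 (Z = -2*32 = -64)
Z/t(21) = -64/21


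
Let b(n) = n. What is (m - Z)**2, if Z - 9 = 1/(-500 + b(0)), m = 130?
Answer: 3660371001/250000 ≈ 14641.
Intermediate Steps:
Z = 4499/500 (Z = 9 + 1/(-500 + 0) = 9 + 1/(-500) = 9 - 1/500 = 4499/500 ≈ 8.9980)
(m - Z)**2 = (130 - 1*4499/500)**2 = (130 - 4499/500)**2 = (60501/500)**2 = 3660371001/250000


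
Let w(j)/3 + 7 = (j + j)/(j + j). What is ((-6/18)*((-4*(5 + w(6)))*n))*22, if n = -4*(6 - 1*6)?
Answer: 0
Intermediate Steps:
w(j) = -18 (w(j) = -21 + 3*((j + j)/(j + j)) = -21 + 3*((2*j)/((2*j))) = -21 + 3*((2*j)*(1/(2*j))) = -21 + 3*1 = -21 + 3 = -18)
n = 0 (n = -4*(6 - 6) = -4*0 = 0)
((-6/18)*((-4*(5 + w(6)))*n))*22 = ((-6/18)*(-4*(5 - 18)*0))*22 = ((-6*1/18)*(-4*(-13)*0))*22 = -52*0/3*22 = -⅓*0*22 = 0*22 = 0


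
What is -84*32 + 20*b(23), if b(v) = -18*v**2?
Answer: -193128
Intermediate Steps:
-84*32 + 20*b(23) = -84*32 + 20*(-18*23**2) = -2688 + 20*(-18*529) = -2688 + 20*(-9522) = -2688 - 190440 = -193128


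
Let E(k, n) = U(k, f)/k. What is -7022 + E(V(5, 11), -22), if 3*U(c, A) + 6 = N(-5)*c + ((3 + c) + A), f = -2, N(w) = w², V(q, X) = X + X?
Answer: -154295/22 ≈ -7013.4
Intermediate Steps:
V(q, X) = 2*X
U(c, A) = -1 + A/3 + 26*c/3 (U(c, A) = -2 + ((-5)²*c + ((3 + c) + A))/3 = -2 + (25*c + (3 + A + c))/3 = -2 + (3 + A + 26*c)/3 = -2 + (1 + A/3 + 26*c/3) = -1 + A/3 + 26*c/3)
E(k, n) = (-5/3 + 26*k/3)/k (E(k, n) = (-1 + (⅓)*(-2) + 26*k/3)/k = (-1 - ⅔ + 26*k/3)/k = (-5/3 + 26*k/3)/k)
-7022 + E(V(5, 11), -22) = -7022 + (-5 + 26*(2*11))/(3*((2*11))) = -7022 + (⅓)*(-5 + 26*22)/22 = -7022 + (⅓)*(1/22)*(-5 + 572) = -7022 + (⅓)*(1/22)*567 = -7022 + 189/22 = -154295/22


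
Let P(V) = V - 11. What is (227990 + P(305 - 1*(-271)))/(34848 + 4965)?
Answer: 76185/13271 ≈ 5.7407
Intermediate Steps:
P(V) = -11 + V
(227990 + P(305 - 1*(-271)))/(34848 + 4965) = (227990 + (-11 + (305 - 1*(-271))))/(34848 + 4965) = (227990 + (-11 + (305 + 271)))/39813 = (227990 + (-11 + 576))*(1/39813) = (227990 + 565)*(1/39813) = 228555*(1/39813) = 76185/13271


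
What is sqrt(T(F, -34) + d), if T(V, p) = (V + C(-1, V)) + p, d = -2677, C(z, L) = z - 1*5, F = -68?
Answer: I*sqrt(2785) ≈ 52.773*I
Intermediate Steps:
C(z, L) = -5 + z (C(z, L) = z - 5 = -5 + z)
T(V, p) = -6 + V + p (T(V, p) = (V + (-5 - 1)) + p = (V - 6) + p = (-6 + V) + p = -6 + V + p)
sqrt(T(F, -34) + d) = sqrt((-6 - 68 - 34) - 2677) = sqrt(-108 - 2677) = sqrt(-2785) = I*sqrt(2785)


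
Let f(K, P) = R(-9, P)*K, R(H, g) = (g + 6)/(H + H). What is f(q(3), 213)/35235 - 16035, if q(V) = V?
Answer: -1129986523/70470 ≈ -16035.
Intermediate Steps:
R(H, g) = (6 + g)/(2*H) (R(H, g) = (6 + g)/((2*H)) = (6 + g)*(1/(2*H)) = (6 + g)/(2*H))
f(K, P) = K*(-⅓ - P/18) (f(K, P) = ((½)*(6 + P)/(-9))*K = ((½)*(-⅑)*(6 + P))*K = (-⅓ - P/18)*K = K*(-⅓ - P/18))
f(q(3), 213)/35235 - 16035 = ((1/18)*3*(-6 - 1*213))/35235 - 16035 = ((1/18)*3*(-6 - 213))*(1/35235) - 16035 = ((1/18)*3*(-219))*(1/35235) - 16035 = -73/2*1/35235 - 16035 = -73/70470 - 16035 = -1129986523/70470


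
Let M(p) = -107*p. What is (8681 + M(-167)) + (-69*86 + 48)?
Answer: 20664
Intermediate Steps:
(8681 + M(-167)) + (-69*86 + 48) = (8681 - 107*(-167)) + (-69*86 + 48) = (8681 + 17869) + (-5934 + 48) = 26550 - 5886 = 20664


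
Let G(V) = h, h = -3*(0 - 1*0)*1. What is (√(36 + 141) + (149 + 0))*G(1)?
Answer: 0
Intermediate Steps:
h = 0 (h = -3*(0 + 0)*1 = -3*0*1 = 0*1 = 0)
G(V) = 0
(√(36 + 141) + (149 + 0))*G(1) = (√(36 + 141) + (149 + 0))*0 = (√177 + 149)*0 = (149 + √177)*0 = 0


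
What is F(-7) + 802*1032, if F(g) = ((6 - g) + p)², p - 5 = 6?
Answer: 828240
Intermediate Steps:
p = 11 (p = 5 + 6 = 11)
F(g) = (17 - g)² (F(g) = ((6 - g) + 11)² = (17 - g)²)
F(-7) + 802*1032 = (17 - 1*(-7))² + 802*1032 = (17 + 7)² + 827664 = 24² + 827664 = 576 + 827664 = 828240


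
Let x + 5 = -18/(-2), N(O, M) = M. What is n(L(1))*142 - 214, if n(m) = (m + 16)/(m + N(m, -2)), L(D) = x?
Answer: 1206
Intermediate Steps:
x = 4 (x = -5 - 18/(-2) = -5 - 18*(-1)/2 = -5 - 3*(-3) = -5 + 9 = 4)
L(D) = 4
n(m) = (16 + m)/(-2 + m) (n(m) = (m + 16)/(m - 2) = (16 + m)/(-2 + m))
n(L(1))*142 - 214 = ((16 + 4)/(-2 + 4))*142 - 214 = (20/2)*142 - 214 = ((½)*20)*142 - 214 = 10*142 - 214 = 1420 - 214 = 1206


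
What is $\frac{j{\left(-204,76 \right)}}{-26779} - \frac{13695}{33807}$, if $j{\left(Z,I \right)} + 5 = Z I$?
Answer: $\frac{52524786}{301772551} \approx 0.17405$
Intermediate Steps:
$j{\left(Z,I \right)} = -5 + I Z$ ($j{\left(Z,I \right)} = -5 + Z I = -5 + I Z$)
$\frac{j{\left(-204,76 \right)}}{-26779} - \frac{13695}{33807} = \frac{-5 + 76 \left(-204\right)}{-26779} - \frac{13695}{33807} = \left(-5 - 15504\right) \left(- \frac{1}{26779}\right) - \frac{4565}{11269} = \left(-15509\right) \left(- \frac{1}{26779}\right) - \frac{4565}{11269} = \frac{15509}{26779} - \frac{4565}{11269} = \frac{52524786}{301772551}$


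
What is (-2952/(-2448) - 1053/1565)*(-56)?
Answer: -794164/26605 ≈ -29.850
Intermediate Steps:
(-2952/(-2448) - 1053/1565)*(-56) = (-2952*(-1/2448) - 1053*1/1565)*(-56) = (41/34 - 1053/1565)*(-56) = (28363/53210)*(-56) = -794164/26605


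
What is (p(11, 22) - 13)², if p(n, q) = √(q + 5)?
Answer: 196 - 78*√3 ≈ 60.900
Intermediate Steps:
p(n, q) = √(5 + q)
(p(11, 22) - 13)² = (√(5 + 22) - 13)² = (√27 - 13)² = (3*√3 - 13)² = (-13 + 3*√3)²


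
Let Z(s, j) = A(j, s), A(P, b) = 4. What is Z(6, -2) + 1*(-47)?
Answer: -43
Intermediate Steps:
Z(s, j) = 4
Z(6, -2) + 1*(-47) = 4 + 1*(-47) = 4 - 47 = -43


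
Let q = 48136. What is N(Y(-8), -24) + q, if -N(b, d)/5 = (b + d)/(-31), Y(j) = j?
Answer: 1492056/31 ≈ 48131.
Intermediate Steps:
N(b, d) = 5*b/31 + 5*d/31 (N(b, d) = -5*(b + d)/(-31) = -5*(b + d)*(-1)/31 = -5*(-b/31 - d/31) = 5*b/31 + 5*d/31)
N(Y(-8), -24) + q = ((5/31)*(-8) + (5/31)*(-24)) + 48136 = (-40/31 - 120/31) + 48136 = -160/31 + 48136 = 1492056/31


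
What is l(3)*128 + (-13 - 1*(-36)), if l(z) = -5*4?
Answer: -2537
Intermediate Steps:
l(z) = -20
l(3)*128 + (-13 - 1*(-36)) = -20*128 + (-13 - 1*(-36)) = -2560 + (-13 + 36) = -2560 + 23 = -2537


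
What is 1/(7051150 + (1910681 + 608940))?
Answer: 1/9570771 ≈ 1.0448e-7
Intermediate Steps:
1/(7051150 + (1910681 + 608940)) = 1/(7051150 + 2519621) = 1/9570771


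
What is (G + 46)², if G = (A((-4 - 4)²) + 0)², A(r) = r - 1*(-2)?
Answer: 19377604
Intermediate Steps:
A(r) = 2 + r (A(r) = r + 2 = 2 + r)
G = 4356 (G = ((2 + (-4 - 4)²) + 0)² = ((2 + (-8)²) + 0)² = ((2 + 64) + 0)² = (66 + 0)² = 66² = 4356)
(G + 46)² = (4356 + 46)² = 4402² = 19377604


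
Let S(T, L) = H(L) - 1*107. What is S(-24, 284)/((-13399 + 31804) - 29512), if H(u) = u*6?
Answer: -1597/11107 ≈ -0.14378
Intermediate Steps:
H(u) = 6*u
S(T, L) = -107 + 6*L (S(T, L) = 6*L - 1*107 = 6*L - 107 = -107 + 6*L)
S(-24, 284)/((-13399 + 31804) - 29512) = (-107 + 6*284)/((-13399 + 31804) - 29512) = (-107 + 1704)/(18405 - 29512) = 1597/(-11107) = 1597*(-1/11107) = -1597/11107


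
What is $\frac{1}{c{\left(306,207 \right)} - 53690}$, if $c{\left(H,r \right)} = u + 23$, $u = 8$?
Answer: $- \frac{1}{53659} \approx -1.8636 \cdot 10^{-5}$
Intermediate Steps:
$c{\left(H,r \right)} = 31$ ($c{\left(H,r \right)} = 8 + 23 = 31$)
$\frac{1}{c{\left(306,207 \right)} - 53690} = \frac{1}{31 - 53690} = \frac{1}{-53659} = - \frac{1}{53659}$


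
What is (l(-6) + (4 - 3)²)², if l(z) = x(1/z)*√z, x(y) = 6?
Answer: -215 + 12*I*√6 ≈ -215.0 + 29.394*I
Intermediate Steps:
l(z) = 6*√z
(l(-6) + (4 - 3)²)² = (6*√(-6) + (4 - 3)²)² = (6*(I*√6) + 1²)² = (6*I*√6 + 1)² = (1 + 6*I*√6)²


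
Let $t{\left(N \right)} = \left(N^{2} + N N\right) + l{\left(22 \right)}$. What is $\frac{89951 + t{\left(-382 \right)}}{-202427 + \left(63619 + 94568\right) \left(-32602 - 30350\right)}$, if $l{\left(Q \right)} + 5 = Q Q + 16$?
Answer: $- \frac{382294}{9958390451} \approx -3.8389 \cdot 10^{-5}$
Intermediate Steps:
$l{\left(Q \right)} = 11 + Q^{2}$ ($l{\left(Q \right)} = -5 + \left(Q Q + 16\right) = -5 + \left(Q^{2} + 16\right) = -5 + \left(16 + Q^{2}\right) = 11 + Q^{2}$)
$t{\left(N \right)} = 495 + 2 N^{2}$ ($t{\left(N \right)} = \left(N^{2} + N N\right) + \left(11 + 22^{2}\right) = \left(N^{2} + N^{2}\right) + \left(11 + 484\right) = 2 N^{2} + 495 = 495 + 2 N^{2}$)
$\frac{89951 + t{\left(-382 \right)}}{-202427 + \left(63619 + 94568\right) \left(-32602 - 30350\right)} = \frac{89951 + \left(495 + 2 \left(-382\right)^{2}\right)}{-202427 + \left(63619 + 94568\right) \left(-32602 - 30350\right)} = \frac{89951 + \left(495 + 2 \cdot 145924\right)}{-202427 + 158187 \left(-62952\right)} = \frac{89951 + \left(495 + 291848\right)}{-202427 - 9958188024} = \frac{89951 + 292343}{-9958390451} = 382294 \left(- \frac{1}{9958390451}\right) = - \frac{382294}{9958390451}$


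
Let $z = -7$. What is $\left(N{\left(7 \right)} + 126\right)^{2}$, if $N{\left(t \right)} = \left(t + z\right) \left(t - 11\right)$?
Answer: $15876$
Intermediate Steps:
$N{\left(t \right)} = \left(-11 + t\right) \left(-7 + t\right)$ ($N{\left(t \right)} = \left(t - 7\right) \left(t - 11\right) = \left(-7 + t\right) \left(-11 + t\right) = \left(-11 + t\right) \left(-7 + t\right)$)
$\left(N{\left(7 \right)} + 126\right)^{2} = \left(\left(77 + 7^{2} - 126\right) + 126\right)^{2} = \left(\left(77 + 49 - 126\right) + 126\right)^{2} = \left(0 + 126\right)^{2} = 126^{2} = 15876$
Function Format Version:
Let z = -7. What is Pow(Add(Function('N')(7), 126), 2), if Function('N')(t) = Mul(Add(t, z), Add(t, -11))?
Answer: 15876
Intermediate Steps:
Function('N')(t) = Mul(Add(-11, t), Add(-7, t)) (Function('N')(t) = Mul(Add(t, -7), Add(t, -11)) = Mul(Add(-7, t), Add(-11, t)) = Mul(Add(-11, t), Add(-7, t)))
Pow(Add(Function('N')(7), 126), 2) = Pow(Add(Add(77, Pow(7, 2), Mul(-18, 7)), 126), 2) = Pow(Add(Add(77, 49, -126), 126), 2) = Pow(Add(0, 126), 2) = Pow(126, 2) = 15876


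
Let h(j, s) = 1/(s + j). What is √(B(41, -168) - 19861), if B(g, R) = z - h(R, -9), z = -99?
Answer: I*√625326663/177 ≈ 141.28*I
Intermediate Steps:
h(j, s) = 1/(j + s)
B(g, R) = -99 - 1/(-9 + R) (B(g, R) = -99 - 1/(R - 9) = -99 - 1/(-9 + R))
√(B(41, -168) - 19861) = √((890 - 99*(-168))/(-9 - 168) - 19861) = √((890 + 16632)/(-177) - 19861) = √(-1/177*17522 - 19861) = √(-17522/177 - 19861) = √(-3532919/177) = I*√625326663/177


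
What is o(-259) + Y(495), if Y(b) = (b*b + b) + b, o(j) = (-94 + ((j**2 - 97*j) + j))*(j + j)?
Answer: -47332803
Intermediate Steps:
o(j) = 2*j*(-94 + j**2 - 96*j) (o(j) = (-94 + (j**2 - 96*j))*(2*j) = (-94 + j**2 - 96*j)*(2*j) = 2*j*(-94 + j**2 - 96*j))
Y(b) = b**2 + 2*b (Y(b) = (b**2 + b) + b = (b + b**2) + b = b**2 + 2*b)
o(-259) + Y(495) = 2*(-259)*(-94 + (-259)**2 - 96*(-259)) + 495*(2 + 495) = 2*(-259)*(-94 + 67081 + 24864) + 495*497 = 2*(-259)*91851 + 246015 = -47578818 + 246015 = -47332803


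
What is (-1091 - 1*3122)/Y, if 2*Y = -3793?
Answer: 8426/3793 ≈ 2.2215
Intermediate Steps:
Y = -3793/2 (Y = (½)*(-3793) = -3793/2 ≈ -1896.5)
(-1091 - 1*3122)/Y = (-1091 - 1*3122)/(-3793/2) = (-1091 - 3122)*(-2/3793) = -4213*(-2/3793) = 8426/3793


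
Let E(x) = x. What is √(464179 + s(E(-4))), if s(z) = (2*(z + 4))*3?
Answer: √464179 ≈ 681.31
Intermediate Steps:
s(z) = 24 + 6*z (s(z) = (2*(4 + z))*3 = (8 + 2*z)*3 = 24 + 6*z)
√(464179 + s(E(-4))) = √(464179 + (24 + 6*(-4))) = √(464179 + (24 - 24)) = √(464179 + 0) = √464179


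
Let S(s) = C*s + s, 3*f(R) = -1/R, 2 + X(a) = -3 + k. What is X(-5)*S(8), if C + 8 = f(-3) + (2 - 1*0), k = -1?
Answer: 704/3 ≈ 234.67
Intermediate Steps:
X(a) = -6 (X(a) = -2 + (-3 - 1) = -2 - 4 = -6)
f(R) = -1/(3*R) (f(R) = (-1/R)/3 = -1/(3*R))
C = -53/9 (C = -8 + (-⅓/(-3) + (2 - 1*0)) = -8 + (-⅓*(-⅓) + (2 + 0)) = -8 + (⅑ + 2) = -8 + 19/9 = -53/9 ≈ -5.8889)
S(s) = -44*s/9 (S(s) = -53*s/9 + s = -44*s/9)
X(-5)*S(8) = -(-88)*8/3 = -6*(-352/9) = 704/3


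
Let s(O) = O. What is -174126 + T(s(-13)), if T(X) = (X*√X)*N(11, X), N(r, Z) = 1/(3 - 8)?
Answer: -174126 + 13*I*√13/5 ≈ -1.7413e+5 + 9.3744*I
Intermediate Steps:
N(r, Z) = -⅕ (N(r, Z) = 1/(-5) = -⅕)
T(X) = -X^(3/2)/5 (T(X) = (X*√X)*(-⅕) = X^(3/2)*(-⅕) = -X^(3/2)/5)
-174126 + T(s(-13)) = -174126 - (-13)*I*√13/5 = -174126 + 13*I*√13/5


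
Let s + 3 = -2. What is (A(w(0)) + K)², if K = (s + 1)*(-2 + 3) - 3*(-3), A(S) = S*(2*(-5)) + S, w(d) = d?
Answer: 25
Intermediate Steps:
A(S) = -9*S (A(S) = S*(-10) + S = -10*S + S = -9*S)
s = -5 (s = -3 - 2 = -5)
K = 5 (K = (-5 + 1)*(-2 + 3) - 3*(-3) = -4*1 + 9 = -4 + 9 = 5)
(A(w(0)) + K)² = (-9*0 + 5)² = (0 + 5)² = 5² = 25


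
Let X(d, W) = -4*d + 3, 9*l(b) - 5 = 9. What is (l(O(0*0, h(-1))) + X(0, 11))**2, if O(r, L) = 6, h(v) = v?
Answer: 1681/81 ≈ 20.753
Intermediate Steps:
l(b) = 14/9 (l(b) = 5/9 + (1/9)*9 = 5/9 + 1 = 14/9)
X(d, W) = 3 - 4*d
(l(O(0*0, h(-1))) + X(0, 11))**2 = (14/9 + (3 - 4*0))**2 = (14/9 + (3 + 0))**2 = (14/9 + 3)**2 = (41/9)**2 = 1681/81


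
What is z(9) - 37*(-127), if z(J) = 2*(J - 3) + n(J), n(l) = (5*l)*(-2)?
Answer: 4621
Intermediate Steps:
n(l) = -10*l
z(J) = -6 - 8*J (z(J) = 2*(J - 3) - 10*J = 2*(-3 + J) - 10*J = (-6 + 2*J) - 10*J = -6 - 8*J)
z(9) - 37*(-127) = (-6 - 8*9) - 37*(-127) = (-6 - 72) + 4699 = -78 + 4699 = 4621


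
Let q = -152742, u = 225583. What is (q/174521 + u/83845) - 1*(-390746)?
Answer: 5717700731948523/14632713245 ≈ 3.9075e+5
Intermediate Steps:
(q/174521 + u/83845) - 1*(-390746) = (-152742/174521 + 225583/83845) - 1*(-390746) = (-152742*1/174521 + 225583*(1/83845)) + 390746 = (-152742/174521 + 225583/83845) + 390746 = 26562317753/14632713245 + 390746 = 5717700731948523/14632713245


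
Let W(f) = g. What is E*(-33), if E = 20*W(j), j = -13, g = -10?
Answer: 6600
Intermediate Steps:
W(f) = -10
E = -200 (E = 20*(-10) = -200)
E*(-33) = -200*(-33) = 6600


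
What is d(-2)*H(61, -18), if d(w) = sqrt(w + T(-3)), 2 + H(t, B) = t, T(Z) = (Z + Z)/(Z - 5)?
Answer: 59*I*sqrt(5)/2 ≈ 65.964*I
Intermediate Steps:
T(Z) = 2*Z/(-5 + Z) (T(Z) = (2*Z)/(-5 + Z) = 2*Z/(-5 + Z))
H(t, B) = -2 + t
d(w) = sqrt(3/4 + w) (d(w) = sqrt(w + 2*(-3)/(-5 - 3)) = sqrt(w + 2*(-3)/(-8)) = sqrt(w + 2*(-3)*(-1/8)) = sqrt(w + 3/4) = sqrt(3/4 + w))
d(-2)*H(61, -18) = (sqrt(3 + 4*(-2))/2)*(-2 + 61) = (sqrt(3 - 8)/2)*59 = (sqrt(-5)/2)*59 = ((I*sqrt(5))/2)*59 = (I*sqrt(5)/2)*59 = 59*I*sqrt(5)/2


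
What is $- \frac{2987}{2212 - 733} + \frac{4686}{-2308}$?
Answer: $- \frac{238355}{58854} \approx -4.0499$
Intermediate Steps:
$- \frac{2987}{2212 - 733} + \frac{4686}{-2308} = - \frac{2987}{1479} + 4686 \left(- \frac{1}{2308}\right) = \left(-2987\right) \frac{1}{1479} - \frac{2343}{1154} = - \frac{103}{51} - \frac{2343}{1154} = - \frac{238355}{58854}$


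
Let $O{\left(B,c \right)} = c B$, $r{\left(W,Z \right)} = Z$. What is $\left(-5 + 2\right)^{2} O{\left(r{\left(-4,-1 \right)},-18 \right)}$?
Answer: $162$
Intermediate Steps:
$O{\left(B,c \right)} = B c$
$\left(-5 + 2\right)^{2} O{\left(r{\left(-4,-1 \right)},-18 \right)} = \left(-5 + 2\right)^{2} \left(\left(-1\right) \left(-18\right)\right) = \left(-3\right)^{2} \cdot 18 = 9 \cdot 18 = 162$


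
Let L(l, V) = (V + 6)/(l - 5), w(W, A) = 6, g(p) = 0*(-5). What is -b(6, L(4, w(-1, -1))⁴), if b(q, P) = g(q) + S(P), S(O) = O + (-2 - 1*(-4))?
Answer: -20738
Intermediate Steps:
g(p) = 0
S(O) = 2 + O (S(O) = O + (-2 + 4) = O + 2 = 2 + O)
L(l, V) = (6 + V)/(-5 + l)
b(q, P) = 2 + P (b(q, P) = 0 + (2 + P) = 2 + P)
-b(6, L(4, w(-1, -1))⁴) = -(2 + ((6 + 6)/(-5 + 4))⁴) = -(2 + (12/(-1))⁴) = -(2 + (-1*12)⁴) = -(2 + (-12)⁴) = -(2 + 20736) = -1*20738 = -20738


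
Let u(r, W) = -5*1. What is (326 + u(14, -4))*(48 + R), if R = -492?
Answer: -142524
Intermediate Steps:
u(r, W) = -5
(326 + u(14, -4))*(48 + R) = (326 - 5)*(48 - 492) = 321*(-444) = -142524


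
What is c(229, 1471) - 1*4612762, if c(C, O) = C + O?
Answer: -4611062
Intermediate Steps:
c(229, 1471) - 1*4612762 = (229 + 1471) - 1*4612762 = 1700 - 4612762 = -4611062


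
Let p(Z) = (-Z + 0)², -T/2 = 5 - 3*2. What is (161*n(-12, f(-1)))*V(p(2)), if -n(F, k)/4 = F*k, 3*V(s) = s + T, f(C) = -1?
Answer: -15456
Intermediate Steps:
T = 2 (T = -2*(5 - 3*2) = -2*(5 - 6) = -2*(-1) = 2)
p(Z) = Z² (p(Z) = (-Z)² = Z²)
V(s) = ⅔ + s/3 (V(s) = (s + 2)/3 = (2 + s)/3 = ⅔ + s/3)
n(F, k) = -4*F*k
(161*n(-12, f(-1)))*V(p(2)) = (161*(-4*(-12)*(-1)))*(⅔ + (⅓)*2²) = (161*(-48))*(⅔ + (⅓)*4) = -7728*(⅔ + 4/3) = -7728*2 = -15456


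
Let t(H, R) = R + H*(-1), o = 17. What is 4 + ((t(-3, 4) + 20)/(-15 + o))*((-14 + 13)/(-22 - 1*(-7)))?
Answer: 49/10 ≈ 4.9000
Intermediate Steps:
t(H, R) = R - H
4 + ((t(-3, 4) + 20)/(-15 + o))*((-14 + 13)/(-22 - 1*(-7))) = 4 + (((4 - 1*(-3)) + 20)/(-15 + 17))*((-14 + 13)/(-22 - 1*(-7))) = 4 + (((4 + 3) + 20)/2)*(-1/(-22 + 7)) = 4 + ((7 + 20)*(½))*(-1/(-15)) = 4 + (27*(½))*(-1*(-1/15)) = 4 + (27/2)*(1/15) = 4 + 9/10 = 49/10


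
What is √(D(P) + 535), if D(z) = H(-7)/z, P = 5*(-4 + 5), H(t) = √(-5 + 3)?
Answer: √(13375 + 5*I*√2)/5 ≈ 23.13 + 0.0061142*I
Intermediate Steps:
H(t) = I*√2 (H(t) = √(-2) = I*√2)
P = 5 (P = 5*1 = 5)
D(z) = I*√2/z (D(z) = (I*√2)/z = I*√2/z)
√(D(P) + 535) = √(I*√2/5 + 535) = √(535 + I*√2/5)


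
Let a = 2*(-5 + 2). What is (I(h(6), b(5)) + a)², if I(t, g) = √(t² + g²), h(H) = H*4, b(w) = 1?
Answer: (6 - √577)² ≈ 324.75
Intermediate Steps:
h(H) = 4*H
a = -6 (a = 2*(-3) = -6)
I(t, g) = √(g² + t²)
(I(h(6), b(5)) + a)² = (√(1² + (4*6)²) - 6)² = (√(1 + 24²) - 6)² = (√(1 + 576) - 6)² = (√577 - 6)² = (-6 + √577)²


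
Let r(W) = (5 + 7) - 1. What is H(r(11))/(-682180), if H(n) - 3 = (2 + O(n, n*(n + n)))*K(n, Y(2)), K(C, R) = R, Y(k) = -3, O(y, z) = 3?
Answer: 3/170545 ≈ 1.7591e-5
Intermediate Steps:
r(W) = 11 (r(W) = 12 - 1 = 11)
H(n) = -12 (H(n) = 3 + (2 + 3)*(-3) = 3 + 5*(-3) = 3 - 15 = -12)
H(r(11))/(-682180) = -12/(-682180) = -12*(-1/682180) = 3/170545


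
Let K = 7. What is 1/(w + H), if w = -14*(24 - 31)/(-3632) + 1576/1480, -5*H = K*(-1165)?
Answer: 335960/548299447 ≈ 0.00061273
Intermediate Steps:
H = 1631 (H = -7*(-1165)/5 = -⅕*(-8155) = 1631)
w = 348687/335960 (w = -14*(-7)*(-1/3632) + 1576*(1/1480) = 98*(-1/3632) + 197/185 = -49/1816 + 197/185 = 348687/335960 ≈ 1.0379)
1/(w + H) = 1/(348687/335960 + 1631) = 1/(548299447/335960) = 335960/548299447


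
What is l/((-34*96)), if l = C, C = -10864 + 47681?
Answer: -36817/3264 ≈ -11.280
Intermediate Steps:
C = 36817
l = 36817
l/((-34*96)) = 36817/((-34*96)) = 36817/(-3264) = 36817*(-1/3264) = -36817/3264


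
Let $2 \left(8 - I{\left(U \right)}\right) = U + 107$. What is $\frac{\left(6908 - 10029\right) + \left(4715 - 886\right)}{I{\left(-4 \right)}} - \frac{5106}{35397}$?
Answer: $- \frac{244282}{14877} \approx -16.42$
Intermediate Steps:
$I{\left(U \right)} = - \frac{91}{2} - \frac{U}{2}$ ($I{\left(U \right)} = 8 - \frac{U + 107}{2} = 8 - \frac{107 + U}{2} = 8 - \left(\frac{107}{2} + \frac{U}{2}\right) = - \frac{91}{2} - \frac{U}{2}$)
$\frac{\left(6908 - 10029\right) + \left(4715 - 886\right)}{I{\left(-4 \right)}} - \frac{5106}{35397} = \frac{\left(6908 - 10029\right) + \left(4715 - 886\right)}{- \frac{91}{2} - -2} - \frac{5106}{35397} = \frac{-3121 + 3829}{- \frac{91}{2} + 2} - \frac{74}{513} = \frac{708}{- \frac{87}{2}} - \frac{74}{513} = 708 \left(- \frac{2}{87}\right) - \frac{74}{513} = - \frac{472}{29} - \frac{74}{513} = - \frac{244282}{14877}$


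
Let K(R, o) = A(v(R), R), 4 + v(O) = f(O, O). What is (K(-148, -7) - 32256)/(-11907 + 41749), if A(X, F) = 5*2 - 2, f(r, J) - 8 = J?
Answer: -16124/14921 ≈ -1.0806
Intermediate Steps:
f(r, J) = 8 + J
v(O) = 4 + O (v(O) = -4 + (8 + O) = 4 + O)
A(X, F) = 8 (A(X, F) = 10 - 2 = 8)
K(R, o) = 8
(K(-148, -7) - 32256)/(-11907 + 41749) = (8 - 32256)/(-11907 + 41749) = -32248/29842 = -32248*1/29842 = -16124/14921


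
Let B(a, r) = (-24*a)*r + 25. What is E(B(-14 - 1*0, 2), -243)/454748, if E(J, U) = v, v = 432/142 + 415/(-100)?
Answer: -1573/645742160 ≈ -2.4360e-6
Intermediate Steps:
B(a, r) = 25 - 24*a*r (B(a, r) = -24*a*r + 25 = 25 - 24*a*r)
v = -1573/1420 (v = 432*(1/142) + 415*(-1/100) = 216/71 - 83/20 = -1573/1420 ≈ -1.1077)
E(J, U) = -1573/1420
E(B(-14 - 1*0, 2), -243)/454748 = -1573/1420/454748 = -1573/1420*1/454748 = -1573/645742160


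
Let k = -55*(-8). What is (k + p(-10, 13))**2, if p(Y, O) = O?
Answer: 205209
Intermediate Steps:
k = 440
(k + p(-10, 13))**2 = (440 + 13)**2 = 453**2 = 205209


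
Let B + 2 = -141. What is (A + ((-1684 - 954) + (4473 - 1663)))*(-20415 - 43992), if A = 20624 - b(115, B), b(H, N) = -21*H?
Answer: -1494950877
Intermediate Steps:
B = -143 (B = -2 - 141 = -143)
A = 23039 (A = 20624 - (-21)*115 = 20624 - 1*(-2415) = 20624 + 2415 = 23039)
(A + ((-1684 - 954) + (4473 - 1663)))*(-20415 - 43992) = (23039 + ((-1684 - 954) + (4473 - 1663)))*(-20415 - 43992) = (23039 + (-2638 + 2810))*(-64407) = (23039 + 172)*(-64407) = 23211*(-64407) = -1494950877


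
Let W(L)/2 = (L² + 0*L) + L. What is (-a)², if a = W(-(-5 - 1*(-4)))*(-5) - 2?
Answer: 484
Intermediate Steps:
W(L) = 2*L + 2*L² (W(L) = 2*((L² + 0*L) + L) = 2*((L² + 0) + L) = 2*(L² + L) = 2*(L + L²) = 2*L + 2*L²)
a = -22 (a = (2*(-(-5 - 1*(-4)))*(1 - (-5 - 1*(-4))))*(-5) - 2 = (2*(-(-5 + 4))*(1 - (-5 + 4)))*(-5) - 2 = (2*(-1*(-1))*(1 - 1*(-1)))*(-5) - 2 = (2*1*(1 + 1))*(-5) - 2 = (2*1*2)*(-5) - 2 = 4*(-5) - 2 = -20 - 2 = -22)
(-a)² = (-1*(-22))² = 22² = 484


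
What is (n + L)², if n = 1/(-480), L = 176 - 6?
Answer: 6658396801/230400 ≈ 28899.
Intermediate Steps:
L = 170
n = -1/480 ≈ -0.0020833
(n + L)² = (-1/480 + 170)² = (81599/480)² = 6658396801/230400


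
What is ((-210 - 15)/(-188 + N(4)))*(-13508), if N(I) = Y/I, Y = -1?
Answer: -4052400/251 ≈ -16145.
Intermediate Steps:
N(I) = -1/I
((-210 - 15)/(-188 + N(4)))*(-13508) = ((-210 - 15)/(-188 - 1/4))*(-13508) = -225/(-188 - 1*¼)*(-13508) = -225/(-188 - ¼)*(-13508) = -225/(-753/4)*(-13508) = -225*(-4/753)*(-13508) = (300/251)*(-13508) = -4052400/251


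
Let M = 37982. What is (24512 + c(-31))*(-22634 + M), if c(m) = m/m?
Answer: 376225524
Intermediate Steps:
c(m) = 1
(24512 + c(-31))*(-22634 + M) = (24512 + 1)*(-22634 + 37982) = 24513*15348 = 376225524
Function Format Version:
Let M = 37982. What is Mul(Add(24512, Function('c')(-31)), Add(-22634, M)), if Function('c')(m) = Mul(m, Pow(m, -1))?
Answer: 376225524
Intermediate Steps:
Function('c')(m) = 1
Mul(Add(24512, Function('c')(-31)), Add(-22634, M)) = Mul(Add(24512, 1), Add(-22634, 37982)) = Mul(24513, 15348) = 376225524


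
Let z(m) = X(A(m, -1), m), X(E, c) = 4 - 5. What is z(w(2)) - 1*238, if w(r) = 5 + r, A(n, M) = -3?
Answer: -239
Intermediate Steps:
X(E, c) = -1
z(m) = -1
z(w(2)) - 1*238 = -1 - 1*238 = -1 - 238 = -239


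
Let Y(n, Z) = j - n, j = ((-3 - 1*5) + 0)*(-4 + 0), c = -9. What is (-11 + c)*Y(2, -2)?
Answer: -600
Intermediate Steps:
j = 32 (j = ((-3 - 5) + 0)*(-4) = (-8 + 0)*(-4) = -8*(-4) = 32)
Y(n, Z) = 32 - n
(-11 + c)*Y(2, -2) = (-11 - 9)*(32 - 1*2) = -20*(32 - 2) = -20*30 = -600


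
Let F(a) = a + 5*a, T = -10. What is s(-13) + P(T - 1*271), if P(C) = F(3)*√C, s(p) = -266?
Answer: -266 + 18*I*√281 ≈ -266.0 + 301.73*I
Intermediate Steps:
F(a) = 6*a
P(C) = 18*√C (P(C) = (6*3)*√C = 18*√C)
s(-13) + P(T - 1*271) = -266 + 18*√(-10 - 1*271) = -266 + 18*√(-10 - 271) = -266 + 18*√(-281) = -266 + 18*(I*√281) = -266 + 18*I*√281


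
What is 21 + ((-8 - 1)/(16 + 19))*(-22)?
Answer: 933/35 ≈ 26.657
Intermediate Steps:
21 + ((-8 - 1)/(16 + 19))*(-22) = 21 - 9/35*(-22) = 21 + 198/35 = 933/35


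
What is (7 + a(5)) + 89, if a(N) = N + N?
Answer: 106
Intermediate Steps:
a(N) = 2*N
(7 + a(5)) + 89 = (7 + 2*5) + 89 = (7 + 10) + 89 = 17 + 89 = 106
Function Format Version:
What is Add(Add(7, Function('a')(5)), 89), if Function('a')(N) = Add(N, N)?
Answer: 106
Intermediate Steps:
Function('a')(N) = Mul(2, N)
Add(Add(7, Function('a')(5)), 89) = Add(Add(7, Mul(2, 5)), 89) = Add(Add(7, 10), 89) = Add(17, 89) = 106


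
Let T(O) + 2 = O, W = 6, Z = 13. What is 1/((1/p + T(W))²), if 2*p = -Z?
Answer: 169/2500 ≈ 0.067600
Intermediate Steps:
p = -13/2 (p = (-1*13)/2 = (½)*(-13) = -13/2 ≈ -6.5000)
T(O) = -2 + O
1/((1/p + T(W))²) = 1/((1/(-13/2) + (-2 + 6))²) = 1/((-2/13 + 4)²) = 1/((50/13)²) = 1/(2500/169) = 169/2500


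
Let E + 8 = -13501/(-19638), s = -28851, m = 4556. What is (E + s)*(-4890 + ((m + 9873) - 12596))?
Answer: 577487212279/6546 ≈ 8.8220e+7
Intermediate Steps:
E = -143603/19638 (E = -8 - 13501/(-19638) = -8 - 13501*(-1/19638) = -8 + 13501/19638 = -143603/19638 ≈ -7.3125)
(E + s)*(-4890 + ((m + 9873) - 12596)) = (-143603/19638 - 28851)*(-4890 + ((4556 + 9873) - 12596)) = -566719541*(-4890 + (14429 - 12596))/19638 = -566719541*(-4890 + 1833)/19638 = -566719541/19638*(-3057) = 577487212279/6546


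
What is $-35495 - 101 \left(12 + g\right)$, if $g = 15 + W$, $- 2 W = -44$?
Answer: $-40444$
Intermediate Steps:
$W = 22$ ($W = \left(- \frac{1}{2}\right) \left(-44\right) = 22$)
$g = 37$ ($g = 15 + 22 = 37$)
$-35495 - 101 \left(12 + g\right) = -35495 - 101 \left(12 + 37\right) = -35495 - 101 \cdot 49 = -35495 - 4949 = -40444$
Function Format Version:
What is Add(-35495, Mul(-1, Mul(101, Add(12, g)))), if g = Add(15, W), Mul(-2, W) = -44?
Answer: -40444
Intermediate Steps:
W = 22 (W = Mul(Rational(-1, 2), -44) = 22)
g = 37 (g = Add(15, 22) = 37)
Add(-35495, Mul(-1, Mul(101, Add(12, g)))) = Add(-35495, Mul(-1, Mul(101, Add(12, 37)))) = Add(-35495, Mul(-1, Mul(101, 49))) = Add(-35495, Mul(-1, 4949)) = Add(-35495, -4949) = -40444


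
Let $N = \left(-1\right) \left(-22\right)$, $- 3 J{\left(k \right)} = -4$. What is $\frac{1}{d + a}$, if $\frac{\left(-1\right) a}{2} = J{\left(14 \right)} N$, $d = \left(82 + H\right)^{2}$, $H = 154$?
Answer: $\frac{3}{166912} \approx 1.7974 \cdot 10^{-5}$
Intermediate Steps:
$J{\left(k \right)} = \frac{4}{3}$ ($J{\left(k \right)} = \left(- \frac{1}{3}\right) \left(-4\right) = \frac{4}{3}$)
$N = 22$
$d = 55696$ ($d = \left(82 + 154\right)^{2} = 236^{2} = 55696$)
$a = - \frac{176}{3}$ ($a = - 2 \cdot \frac{4}{3} \cdot 22 = \left(-2\right) \frac{88}{3} = - \frac{176}{3} \approx -58.667$)
$\frac{1}{d + a} = \frac{1}{55696 - \frac{176}{3}} = \frac{1}{\frac{166912}{3}} = \frac{3}{166912}$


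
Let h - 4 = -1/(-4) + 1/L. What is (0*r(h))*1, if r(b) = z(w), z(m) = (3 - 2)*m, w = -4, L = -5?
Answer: 0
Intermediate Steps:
z(m) = m (z(m) = 1*m = m)
h = 81/20 (h = 4 + (-1/(-4) + 1/(-5)) = 4 + (-1*(-1/4) + 1*(-1/5)) = 4 + (1/4 - 1/5) = 4 + 1/20 = 81/20 ≈ 4.0500)
r(b) = -4
(0*r(h))*1 = (0*(-4))*1 = 0*1 = 0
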